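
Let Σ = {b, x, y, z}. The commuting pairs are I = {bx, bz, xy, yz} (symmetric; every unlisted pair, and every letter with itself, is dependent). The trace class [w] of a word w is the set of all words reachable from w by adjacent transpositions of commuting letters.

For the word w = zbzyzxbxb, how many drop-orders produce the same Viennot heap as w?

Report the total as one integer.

126

piece 0:z — minimal
piece 1:b — minimal
piece 2:z rests on {0:z}
piece 3:y rests on {1:b}
piece 4:z rests on {2:z}
piece 5:x rests on {4:z}
piece 6:b rests on {3:y}
piece 7:x rests on {5:x}
piece 8:b rests on {6:b}
minimal pieces: {0:z, 1:b}
ways to finish when only these pieces remain (= sum over removing one remaining piece with nothing left below it):
  1 left: {7}→1  {8}→1
  2 left: {5,7}→1  {6,8}→1  {7,8}→2
  3 left: {3,6,8}→1  {4,5,7}→1  {5,7,8}→3  {6,7,8}→3
  4 left: {1,3,6,8}→1  {2,4,5,7}→1  {3,6,7,8}→4  {4,5,7,8}→4  {5,6,7,8}→6
  5 left: {0,2,4,5,7}→1  {1,3,6,7,8}→5  {2,4,5,7,8}→5  {3,5,6,7,8}→10  {4,5,6,7,8}→10
  6 left: {0,2,4,5,7,8}→6  {1,3,5,6,7,8}→15  {2,4,5,6,7,8}→15  {3,4,5,6,7,8}→20
  7 left: {0,2,4,5,6,7,8}→21  {1,3,4,5,6,7,8}→35  {2,3,4,5,6,7,8}→35
  placing 0:z first → 70 extensions
  placing 1:b first → 56 extensions
total linear extensions = 126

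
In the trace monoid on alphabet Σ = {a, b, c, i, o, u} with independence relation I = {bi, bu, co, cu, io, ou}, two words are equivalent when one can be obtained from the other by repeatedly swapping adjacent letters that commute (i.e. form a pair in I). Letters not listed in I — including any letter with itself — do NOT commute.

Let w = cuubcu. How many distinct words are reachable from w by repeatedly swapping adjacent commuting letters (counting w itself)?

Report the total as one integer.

20

piece 0:c — minimal
piece 1:u — minimal
piece 2:u rests on {1:u}
piece 3:b rests on {0:c}
piece 4:c rests on {3:b}
piece 5:u rests on {2:u}
minimal pieces: {0:c, 1:u}
ways to finish when only these pieces remain (= sum over removing one remaining piece with nothing left below it):
  1 left: {4}→1  {5}→1
  2 left: {2,5}→1  {3,4}→1  {4,5}→2
  3 left: {0,3,4}→1  {1,2,5}→1  {2,4,5}→3  {3,4,5}→3
  4 left: {0,3,4,5}→4  {1,2,4,5}→4  {2,3,4,5}→6
  placing 0:c first → 10 extensions
  placing 1:u first → 10 extensions
total linear extensions = 20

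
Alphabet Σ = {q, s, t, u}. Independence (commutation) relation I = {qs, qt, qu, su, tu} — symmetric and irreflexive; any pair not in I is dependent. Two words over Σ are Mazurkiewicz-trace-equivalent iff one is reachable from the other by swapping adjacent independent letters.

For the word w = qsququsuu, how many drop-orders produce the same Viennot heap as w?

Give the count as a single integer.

1260

0(q) covers ∅
1(s) covers ∅
2(q) covers 0:q
3(u) covers ∅
4(q) covers 2:q
5(u) covers 3:u
6(s) covers 1:s
7(u) covers 5:u
8(u) covers 7:u
floor of heap: 0:q, 1:s, 3:u
completions by unplaced set U, small U first (add the entries for U minus each lowest piece of U):
  |U|=1: {4}:1  {6}:1  {8}:1
  |U|=2: {1,6}:1  {2,4}:1  {4,6}:2  {4,8}:2  {6,8}:2  {7,8}:1
  |U|=3: {0,2,4}:1  {1,4,6}:3  {1,6,8}:3  {2,4,6}:3  {2,4,8}:3  {4,6,8}:6  {4,7,8}:3  {5,7,8}:1  {6,7,8}:3
  |U|=4: {0,2,4,6}:4  {0,2,4,8}:4  {1,2,4,6}:6  {1,4,6,8}:12  {1,6,7,8}:6  {2,4,6,8}:12  {2,4,7,8}:6  {3,5,7,8}:1  {4,5,7,8}:4  {4,6,7,8}:12  {5,6,7,8}:4
  |U|=5: {0,1,2,4,6}:10  {0,2,4,6,8}:20  {0,2,4,7,8}:10  {1,2,4,6,8}:30  {1,4,6,7,8}:30  {1,5,6,7,8}:10  {2,4,5,7,8}:10  {2,4,6,7,8}:30  {3,4,5,7,8}:5  {3,5,6,7,8}:5  {4,5,6,7,8}:20
  |U|=6: {0,1,2,4,6,8}:60  {0,2,4,5,7,8}:20  {0,2,4,6,7,8}:60  {1,2,4,6,7,8}:90  {1,3,5,6,7,8}:15  {1,4,5,6,7,8}:60  {2,3,4,5,7,8}:15  {2,4,5,6,7,8}:60  {3,4,5,6,7,8}:30
  |U|=7: {0,1,2,4,6,7,8}:210  {0,2,3,4,5,7,8}:35  {0,2,4,5,6,7,8}:140  {1,2,4,5,6,7,8}:210  {1,3,4,5,6,7,8}:105  {2,3,4,5,6,7,8}:105
  start at 0(q): 420
  start at 1(s): 280
  start at 3(u): 560
sum over floor = 1260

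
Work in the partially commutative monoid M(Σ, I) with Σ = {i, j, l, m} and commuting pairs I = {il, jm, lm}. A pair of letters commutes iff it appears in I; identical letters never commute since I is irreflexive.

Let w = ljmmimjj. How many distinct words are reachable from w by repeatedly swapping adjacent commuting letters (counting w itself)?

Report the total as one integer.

18

#0=l has no predecessor
#1=j depends on [0:l]
#2=m has no predecessor
#3=m depends on [2:m]
#4=i depends on [1:j, 3:m]
#5=m depends on [4:i]
#6=j depends on [4:i]
#7=j depends on [6:j]
sources: [0:l, 2:m]
N(rest) = Σ N(rest − s) over sources s of rest; N(one piece) = 1:
  size 1 → [5]=1  [7]=1
  size 2 → [5,7]=2  [6,7]=1
  size 3 → [5,6,7]=3
  size 4 → [4,5,6,7]=3
  size 5 → [1,4,5,6,7]=3  [3,4,5,6,7]=3
  size 6 → [0,1,4,5,6,7]=3  [1,3,4,5,6,7]=6  [2,3,4,5,6,7]=3
  first=0(l) contributes 9
  first=2(m) contributes 9
|[w]| = 18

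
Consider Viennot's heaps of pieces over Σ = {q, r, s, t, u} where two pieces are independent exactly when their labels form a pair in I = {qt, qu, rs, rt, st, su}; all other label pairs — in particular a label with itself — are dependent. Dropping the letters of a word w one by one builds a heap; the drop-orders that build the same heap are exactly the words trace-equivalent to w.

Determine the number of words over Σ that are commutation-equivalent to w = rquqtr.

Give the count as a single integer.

9

0(r) covers ∅
1(q) covers 0:r
2(u) covers 0:r
3(q) covers 1:q
4(t) covers 2:u
5(r) covers 2:u, 3:q
floor of heap: 0:r
completions by unplaced set U, small U first (add the entries for U minus each lowest piece of U):
  |U|=1: {4}:1  {5}:1
  |U|=2: {3,5}:1  {4,5}:2
  |U|=3: {1,3,5}:1  {2,4,5}:2  {3,4,5}:3
  |U|=4: {1,3,4,5}:4  {2,3,4,5}:5
  start at 0(r): 9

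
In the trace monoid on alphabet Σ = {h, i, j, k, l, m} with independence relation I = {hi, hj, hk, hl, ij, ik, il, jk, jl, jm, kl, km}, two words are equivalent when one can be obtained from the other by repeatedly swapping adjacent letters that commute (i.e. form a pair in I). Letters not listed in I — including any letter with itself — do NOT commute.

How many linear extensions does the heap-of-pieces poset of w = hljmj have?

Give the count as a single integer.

20

0(h) covers ∅
1(l) covers ∅
2(j) covers ∅
3(m) covers 0:h, 1:l
4(j) covers 2:j
floor of heap: 0:h, 1:l, 2:j
completions by unplaced set U, small U first (add the entries for U minus each lowest piece of U):
  |U|=1: {3}:1  {4}:1
  |U|=2: {0,3}:1  {1,3}:1  {2,4}:1  {3,4}:2
  |U|=3: {0,1,3}:2  {0,3,4}:3  {1,3,4}:3  {2,3,4}:3
  start at 0(h): 6
  start at 1(l): 6
  start at 2(j): 8
sum over floor = 20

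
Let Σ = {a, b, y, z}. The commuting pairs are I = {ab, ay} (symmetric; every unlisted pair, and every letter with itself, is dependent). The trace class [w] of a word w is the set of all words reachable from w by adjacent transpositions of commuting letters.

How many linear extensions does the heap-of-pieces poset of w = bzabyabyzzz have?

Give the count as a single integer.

#0=b has no predecessor
#1=z depends on [0:b]
#2=a depends on [1:z]
#3=b depends on [1:z]
#4=y depends on [3:b]
#5=a depends on [2:a]
#6=b depends on [4:y]
#7=y depends on [6:b]
#8=z depends on [5:a, 7:y]
#9=z depends on [8:z]
#10=z depends on [9:z]
sources: [0:b]
N(rest) = Σ N(rest − s) over sources s of rest; N(one piece) = 1:
  size 1 → [10]=1
  size 2 → [9,10]=1
  size 3 → [8,9,10]=1
  size 4 → [5,8,9,10]=1  [7,8,9,10]=1
  size 5 → [2,5,8,9,10]=1  [5,7,8,9,10]=2  [6,7,8,9,10]=1
  size 6 → [2,5,7,8,9,10]=3  [4,6,7,8,9,10]=1  [5,6,7,8,9,10]=3
  size 7 → [2,5,6,7,8,9,10]=6  [3,4,6,7,8,9,10]=1  [4,5,6,7,8,9,10]=4
  size 8 → [2,4,5,6,7,8,9,10]=10  [3,4,5,6,7,8,9,10]=5
  size 9 → [2,3,4,5,6,7,8,9,10]=15
  first=0(b) contributes 15

15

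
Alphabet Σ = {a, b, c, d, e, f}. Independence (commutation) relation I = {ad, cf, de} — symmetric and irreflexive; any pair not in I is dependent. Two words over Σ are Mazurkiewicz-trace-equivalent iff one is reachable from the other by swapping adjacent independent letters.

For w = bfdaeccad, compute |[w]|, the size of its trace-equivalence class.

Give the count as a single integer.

piece 0:b — minimal
piece 1:f rests on {0:b}
piece 2:d rests on {1:f}
piece 3:a rests on {1:f}
piece 4:e rests on {3:a}
piece 5:c rests on {2:d, 4:e}
piece 6:c rests on {5:c}
piece 7:a rests on {6:c}
piece 8:d rests on {6:c}
minimal pieces: {0:b}
ways to finish when only these pieces remain (= sum over removing one remaining piece with nothing left below it):
  1 left: {7}→1  {8}→1
  2 left: {7,8}→2
  3 left: {6,7,8}→2
  4 left: {5,6,7,8}→2
  5 left: {2,5,6,7,8}→2  {4,5,6,7,8}→2
  6 left: {2,4,5,6,7,8}→4  {3,4,5,6,7,8}→2
  7 left: {2,3,4,5,6,7,8}→6
  placing 0:b first → 6 extensions

6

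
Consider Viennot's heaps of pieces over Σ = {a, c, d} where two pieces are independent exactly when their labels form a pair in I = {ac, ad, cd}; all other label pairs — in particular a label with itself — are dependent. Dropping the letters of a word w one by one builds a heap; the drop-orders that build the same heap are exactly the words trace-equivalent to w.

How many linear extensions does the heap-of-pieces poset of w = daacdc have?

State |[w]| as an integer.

piece 0:d — minimal
piece 1:a — minimal
piece 2:a rests on {1:a}
piece 3:c — minimal
piece 4:d rests on {0:d}
piece 5:c rests on {3:c}
minimal pieces: {0:d, 1:a, 3:c}
ways to finish when only these pieces remain (= sum over removing one remaining piece with nothing left below it):
  1 left: {2}→1  {4}→1  {5}→1
  2 left: {0,4}→1  {1,2}→1  {2,4}→2  {2,5}→2  {3,5}→1  {4,5}→2
  3 left: {0,2,4}→3  {0,4,5}→3  {1,2,4}→3  {1,2,5}→3  {2,3,5}→3  {2,4,5}→6  {3,4,5}→3
  4 left: {0,1,2,4}→6  {0,2,4,5}→12  {0,3,4,5}→6  {1,2,3,5}→6  {1,2,4,5}→12  {2,3,4,5}→12
  placing 0:d first → 30 extensions
  placing 1:a first → 30 extensions
  placing 3:c first → 30 extensions
total linear extensions = 90

90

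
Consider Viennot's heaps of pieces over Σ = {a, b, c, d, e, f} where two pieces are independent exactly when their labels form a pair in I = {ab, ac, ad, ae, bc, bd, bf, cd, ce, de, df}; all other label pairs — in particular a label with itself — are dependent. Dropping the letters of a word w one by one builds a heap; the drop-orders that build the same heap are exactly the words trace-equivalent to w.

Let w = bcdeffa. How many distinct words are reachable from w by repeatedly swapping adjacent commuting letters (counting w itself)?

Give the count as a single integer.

0(b) covers ∅
1(c) covers ∅
2(d) covers ∅
3(e) covers 0:b
4(f) covers 1:c, 3:e
5(f) covers 4:f
6(a) covers 5:f
floor of heap: 0:b, 1:c, 2:d
completions by unplaced set U, small U first (add the entries for U minus each lowest piece of U):
  |U|=1: {2}:1  {6}:1
  |U|=2: {2,6}:2  {5,6}:1
  |U|=3: {2,5,6}:3  {4,5,6}:1
  |U|=4: {1,4,5,6}:1  {2,4,5,6}:4  {3,4,5,6}:1
  |U|=5: {0,3,4,5,6}:1  {1,2,4,5,6}:5  {1,3,4,5,6}:2  {2,3,4,5,6}:5
  start at 0(b): 12
  start at 1(c): 6
  start at 2(d): 3
sum over floor = 21

21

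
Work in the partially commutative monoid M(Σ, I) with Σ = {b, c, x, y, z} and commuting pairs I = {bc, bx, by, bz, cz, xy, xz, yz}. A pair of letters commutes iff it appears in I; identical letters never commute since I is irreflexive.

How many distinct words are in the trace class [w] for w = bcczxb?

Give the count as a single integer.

60

piece 0:b — minimal
piece 1:c — minimal
piece 2:c rests on {1:c}
piece 3:z — minimal
piece 4:x rests on {2:c}
piece 5:b rests on {0:b}
minimal pieces: {0:b, 1:c, 3:z}
ways to finish when only these pieces remain (= sum over removing one remaining piece with nothing left below it):
  1 left: {3}→1  {4}→1  {5}→1
  2 left: {0,5}→1  {2,4}→1  {3,4}→2  {3,5}→2  {4,5}→2
  3 left: {0,3,5}→3  {0,4,5}→3  {1,2,4}→1  {2,3,4}→3  {2,4,5}→3  {3,4,5}→6
  4 left: {0,2,4,5}→6  {0,3,4,5}→12  {1,2,3,4}→4  {1,2,4,5}→4  {2,3,4,5}→12
  placing 0:b first → 20 extensions
  placing 1:c first → 30 extensions
  placing 3:z first → 10 extensions
total linear extensions = 60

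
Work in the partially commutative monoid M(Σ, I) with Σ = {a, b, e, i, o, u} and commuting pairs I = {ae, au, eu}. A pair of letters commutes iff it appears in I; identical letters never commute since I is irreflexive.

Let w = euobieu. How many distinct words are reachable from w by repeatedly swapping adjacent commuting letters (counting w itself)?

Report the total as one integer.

4

drop 0:e onto floor
drop 1:u onto floor
drop 2:o onto {0:e, 1:u}
drop 3:b onto {2:o}
drop 4:i onto {3:b}
drop 5:e onto {4:i}
drop 6:u onto {4:i}
ground layer = {0:e, 1:u}
drop-orders for the pieces not yet dropped (sum over which currently-grounded one goes next):
  1 to go: {5} 1  {6} 1
  2 to go: {5,6} 2
  3 to go: {4,5,6} 2
  4 to go: {3,4,5,6} 2
  5 to go: {2,3,4,5,6} 2
  if 0:e drops first: 2 orders
  if 1:u drops first: 2 orders
heap linearizations: 4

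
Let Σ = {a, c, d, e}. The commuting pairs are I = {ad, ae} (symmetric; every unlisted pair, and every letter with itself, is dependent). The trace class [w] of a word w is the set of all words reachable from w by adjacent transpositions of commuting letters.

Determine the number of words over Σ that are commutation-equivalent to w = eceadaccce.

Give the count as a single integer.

drop 0:e onto floor
drop 1:c onto {0:e}
drop 2:e onto {1:c}
drop 3:a onto {1:c}
drop 4:d onto {2:e}
drop 5:a onto {3:a}
drop 6:c onto {4:d, 5:a}
drop 7:c onto {6:c}
drop 8:c onto {7:c}
drop 9:e onto {8:c}
ground layer = {0:e}
drop-orders for the pieces not yet dropped (sum over which currently-grounded one goes next):
  1 to go: {9} 1
  2 to go: {8,9} 1
  3 to go: {7,8,9} 1
  4 to go: {6,7,8,9} 1
  5 to go: {4,6,7,8,9} 1  {5,6,7,8,9} 1
  6 to go: {2,4,6,7,8,9} 1  {3,5,6,7,8,9} 1  {4,5,6,7,8,9} 2
  7 to go: {2,4,5,6,7,8,9} 3  {3,4,5,6,7,8,9} 3
  8 to go: {2,3,4,5,6,7,8,9} 6
  if 0:e drops first: 6 orders

6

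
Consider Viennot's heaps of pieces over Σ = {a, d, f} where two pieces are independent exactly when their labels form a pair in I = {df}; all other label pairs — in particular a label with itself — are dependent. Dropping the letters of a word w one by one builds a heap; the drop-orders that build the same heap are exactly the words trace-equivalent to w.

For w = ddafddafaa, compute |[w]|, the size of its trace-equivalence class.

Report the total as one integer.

#0=d has no predecessor
#1=d depends on [0:d]
#2=a depends on [1:d]
#3=f depends on [2:a]
#4=d depends on [2:a]
#5=d depends on [4:d]
#6=a depends on [3:f, 5:d]
#7=f depends on [6:a]
#8=a depends on [7:f]
#9=a depends on [8:a]
sources: [0:d]
N(rest) = Σ N(rest − s) over sources s of rest; N(one piece) = 1:
  size 1 → [9]=1
  size 2 → [8,9]=1
  size 3 → [7,8,9]=1
  size 4 → [6,7,8,9]=1
  size 5 → [3,6,7,8,9]=1  [5,6,7,8,9]=1
  size 6 → [3,5,6,7,8,9]=2  [4,5,6,7,8,9]=1
  size 7 → [3,4,5,6,7,8,9]=3
  size 8 → [2,3,4,5,6,7,8,9]=3
  first=0(d) contributes 3

3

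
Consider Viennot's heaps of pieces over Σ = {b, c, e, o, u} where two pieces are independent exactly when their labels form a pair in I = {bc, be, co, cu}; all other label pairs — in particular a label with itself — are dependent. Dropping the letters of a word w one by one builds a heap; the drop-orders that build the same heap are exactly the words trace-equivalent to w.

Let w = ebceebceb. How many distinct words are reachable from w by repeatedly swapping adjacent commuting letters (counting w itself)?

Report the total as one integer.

84

0(e) covers ∅
1(b) covers ∅
2(c) covers 0:e
3(e) covers 2:c
4(e) covers 3:e
5(b) covers 1:b
6(c) covers 4:e
7(e) covers 6:c
8(b) covers 5:b
floor of heap: 0:e, 1:b
completions by unplaced set U, small U first (add the entries for U minus each lowest piece of U):
  |U|=1: {7}:1  {8}:1
  |U|=2: {5,8}:1  {6,7}:1  {7,8}:2
  |U|=3: {1,5,8}:1  {4,6,7}:1  {5,7,8}:3  {6,7,8}:3
  |U|=4: {1,5,7,8}:4  {3,4,6,7}:1  {4,6,7,8}:4  {5,6,7,8}:6
  |U|=5: {1,5,6,7,8}:10  {2,3,4,6,7}:1  {3,4,6,7,8}:5  {4,5,6,7,8}:10
  |U|=6: {0,2,3,4,6,7}:1  {1,4,5,6,7,8}:20  {2,3,4,6,7,8}:6  {3,4,5,6,7,8}:15
  |U|=7: {0,2,3,4,6,7,8}:7  {1,3,4,5,6,7,8}:35  {2,3,4,5,6,7,8}:21
  start at 0(e): 56
  start at 1(b): 28
sum over floor = 84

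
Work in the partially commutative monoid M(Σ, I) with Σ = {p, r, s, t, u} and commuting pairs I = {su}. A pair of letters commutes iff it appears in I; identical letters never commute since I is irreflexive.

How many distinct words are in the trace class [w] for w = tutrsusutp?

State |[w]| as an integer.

6

drop 0:t onto floor
drop 1:u onto {0:t}
drop 2:t onto {1:u}
drop 3:r onto {2:t}
drop 4:s onto {3:r}
drop 5:u onto {3:r}
drop 6:s onto {4:s}
drop 7:u onto {5:u}
drop 8:t onto {6:s, 7:u}
drop 9:p onto {8:t}
ground layer = {0:t}
drop-orders for the pieces not yet dropped (sum over which currently-grounded one goes next):
  1 to go: {9} 1
  2 to go: {8,9} 1
  3 to go: {6,8,9} 1  {7,8,9} 1
  4 to go: {4,6,8,9} 1  {5,7,8,9} 1  {6,7,8,9} 2
  5 to go: {4,6,7,8,9} 3  {5,6,7,8,9} 3
  6 to go: {4,5,6,7,8,9} 6
  7 to go: {3,4,5,6,7,8,9} 6
  8 to go: {2,3,4,5,6,7,8,9} 6
  if 0:t drops first: 6 orders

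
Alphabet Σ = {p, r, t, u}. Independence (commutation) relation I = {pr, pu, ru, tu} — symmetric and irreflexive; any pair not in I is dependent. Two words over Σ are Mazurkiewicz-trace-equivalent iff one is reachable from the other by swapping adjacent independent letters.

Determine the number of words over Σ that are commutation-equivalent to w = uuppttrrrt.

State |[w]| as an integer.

45

drop 0:u onto floor
drop 1:u onto {0:u}
drop 2:p onto floor
drop 3:p onto {2:p}
drop 4:t onto {3:p}
drop 5:t onto {4:t}
drop 6:r onto {5:t}
drop 7:r onto {6:r}
drop 8:r onto {7:r}
drop 9:t onto {8:r}
ground layer = {0:u, 2:p}
drop-orders for the pieces not yet dropped (sum over which currently-grounded one goes next):
  1 to go: {1} 1  {9} 1
  2 to go: {0,1} 1  {1,9} 2  {8,9} 1
  3 to go: {0,1,9} 3  {1,8,9} 3  {7,8,9} 1
  4 to go: {0,1,8,9} 6  {1,7,8,9} 4  {6,7,8,9} 1
  5 to go: {0,1,7,8,9} 10  {1,6,7,8,9} 5  {5,6,7,8,9} 1
  6 to go: {0,1,6,7,8,9} 15  {1,5,6,7,8,9} 6  {4,5,6,7,8,9} 1
  7 to go: {0,1,5,6,7,8,9} 21  {1,4,5,6,7,8,9} 7  {3,4,5,6,7,8,9} 1
  8 to go: {0,1,4,5,6,7,8,9} 28  {1,3,4,5,6,7,8,9} 8  {2,3,4,5,6,7,8,9} 1
  if 0:u drops first: 9 orders
  if 2:p drops first: 36 orders
heap linearizations: 45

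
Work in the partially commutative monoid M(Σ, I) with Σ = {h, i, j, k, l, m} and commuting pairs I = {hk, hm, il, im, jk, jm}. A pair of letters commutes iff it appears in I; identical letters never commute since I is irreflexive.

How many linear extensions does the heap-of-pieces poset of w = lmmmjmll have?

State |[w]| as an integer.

#0=l has no predecessor
#1=m depends on [0:l]
#2=m depends on [1:m]
#3=m depends on [2:m]
#4=j depends on [0:l]
#5=m depends on [3:m]
#6=l depends on [4:j, 5:m]
#7=l depends on [6:l]
sources: [0:l]
N(rest) = Σ N(rest − s) over sources s of rest; N(one piece) = 1:
  size 1 → [7]=1
  size 2 → [6,7]=1
  size 3 → [4,6,7]=1  [5,6,7]=1
  size 4 → [3,5,6,7]=1  [4,5,6,7]=2
  size 5 → [2,3,5,6,7]=1  [3,4,5,6,7]=3
  size 6 → [1,2,3,5,6,7]=1  [2,3,4,5,6,7]=4
  first=0(l) contributes 5

5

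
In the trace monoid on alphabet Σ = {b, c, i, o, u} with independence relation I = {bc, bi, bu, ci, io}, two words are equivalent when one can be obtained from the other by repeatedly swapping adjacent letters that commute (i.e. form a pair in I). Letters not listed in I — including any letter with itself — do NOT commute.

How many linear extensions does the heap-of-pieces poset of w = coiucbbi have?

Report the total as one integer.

70

piece 0:c — minimal
piece 1:o rests on {0:c}
piece 2:i — minimal
piece 3:u rests on {1:o, 2:i}
piece 4:c rests on {3:u}
piece 5:b rests on {1:o}
piece 6:b rests on {5:b}
piece 7:i rests on {3:u}
minimal pieces: {0:c, 2:i}
ways to finish when only these pieces remain (= sum over removing one remaining piece with nothing left below it):
  1 left: {4}→1  {6}→1  {7}→1
  2 left: {4,6}→2  {4,7}→2  {5,6}→1  {6,7}→2
  3 left: {3,4,7}→2  {4,5,6}→3  {4,6,7}→6  {5,6,7}→3
  4 left: {2,3,4,7}→2  {3,4,6,7}→8  {4,5,6,7}→12
  5 left: {2,3,4,6,7}→10  {3,4,5,6,7}→20
  6 left: {1,3,4,5,6,7}→20  {2,3,4,5,6,7}→30
  placing 0:c first → 50 extensions
  placing 2:i first → 20 extensions
total linear extensions = 70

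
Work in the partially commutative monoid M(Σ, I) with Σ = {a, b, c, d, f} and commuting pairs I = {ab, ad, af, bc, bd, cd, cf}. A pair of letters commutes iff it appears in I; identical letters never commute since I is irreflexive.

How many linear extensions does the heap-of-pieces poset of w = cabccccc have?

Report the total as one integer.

#0=c has no predecessor
#1=a depends on [0:c]
#2=b has no predecessor
#3=c depends on [1:a]
#4=c depends on [3:c]
#5=c depends on [4:c]
#6=c depends on [5:c]
#7=c depends on [6:c]
sources: [0:c, 2:b]
N(rest) = Σ N(rest − s) over sources s of rest; N(one piece) = 1:
  size 1 → [2]=1  [7]=1
  size 2 → [2,7]=2  [6,7]=1
  size 3 → [2,6,7]=3  [5,6,7]=1
  size 4 → [2,5,6,7]=4  [4,5,6,7]=1
  size 5 → [2,4,5,6,7]=5  [3,4,5,6,7]=1
  size 6 → [1,3,4,5,6,7]=1  [2,3,4,5,6,7]=6
  first=0(c) contributes 7
  first=2(b) contributes 1
|[w]| = 8

8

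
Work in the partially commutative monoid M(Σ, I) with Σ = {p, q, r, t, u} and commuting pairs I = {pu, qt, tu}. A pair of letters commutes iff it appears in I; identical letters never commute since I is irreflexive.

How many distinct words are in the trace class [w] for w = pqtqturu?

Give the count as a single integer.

piece 0:p — minimal
piece 1:q rests on {0:p}
piece 2:t rests on {0:p}
piece 3:q rests on {1:q}
piece 4:t rests on {2:t}
piece 5:u rests on {3:q}
piece 6:r rests on {4:t, 5:u}
piece 7:u rests on {6:r}
minimal pieces: {0:p}
ways to finish when only these pieces remain (= sum over removing one remaining piece with nothing left below it):
  1 left: {7}→1
  2 left: {6,7}→1
  3 left: {4,6,7}→1  {5,6,7}→1
  4 left: {2,4,6,7}→1  {3,5,6,7}→1  {4,5,6,7}→2
  5 left: {1,3,5,6,7}→1  {2,4,5,6,7}→3  {3,4,5,6,7}→3
  6 left: {1,3,4,5,6,7}→4  {2,3,4,5,6,7}→6
  placing 0:p first → 10 extensions

10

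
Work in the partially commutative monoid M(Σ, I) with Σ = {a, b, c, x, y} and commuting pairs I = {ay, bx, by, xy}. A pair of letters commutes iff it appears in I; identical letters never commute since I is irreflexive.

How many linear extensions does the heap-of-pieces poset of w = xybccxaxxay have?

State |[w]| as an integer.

36

drop 0:x onto floor
drop 1:y onto floor
drop 2:b onto floor
drop 3:c onto {0:x, 1:y, 2:b}
drop 4:c onto {3:c}
drop 5:x onto {4:c}
drop 6:a onto {5:x}
drop 7:x onto {6:a}
drop 8:x onto {7:x}
drop 9:a onto {8:x}
drop 10:y onto {4:c}
ground layer = {0:x, 1:y, 2:b}
drop-orders for the pieces not yet dropped (sum over which currently-grounded one goes next):
  1 to go: {9} 1  {10} 1
  2 to go: {8,9} 1  {9,10} 2
  3 to go: {7,8,9} 1  {8,9,10} 3
  4 to go: {6,7,8,9} 1  {7,8,9,10} 4
  5 to go: {5,6,7,8,9} 1  {6,7,8,9,10} 5
  6 to go: {5,6,7,8,9,10} 6
  7 to go: {4,5,6,7,8,9,10} 6
  8 to go: {3,4,5,6,7,8,9,10} 6
  9 to go: {0,3,4,5,6,7,8,9,10} 6  {1,3,4,5,6,7,8,9,10} 6  {2,3,4,5,6,7,8,9,10} 6
  if 0:x drops first: 12 orders
  if 1:y drops first: 12 orders
  if 2:b drops first: 12 orders
heap linearizations: 36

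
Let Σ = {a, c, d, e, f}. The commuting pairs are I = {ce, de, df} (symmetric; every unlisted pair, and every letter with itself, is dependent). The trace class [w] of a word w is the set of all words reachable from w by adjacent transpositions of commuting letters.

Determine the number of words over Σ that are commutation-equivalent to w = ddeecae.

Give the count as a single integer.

10

0(d) covers ∅
1(d) covers 0:d
2(e) covers ∅
3(e) covers 2:e
4(c) covers 1:d
5(a) covers 3:e, 4:c
6(e) covers 5:a
floor of heap: 0:d, 2:e
completions by unplaced set U, small U first (add the entries for U minus each lowest piece of U):
  |U|=1: {6}:1
  |U|=2: {5,6}:1
  |U|=3: {3,5,6}:1  {4,5,6}:1
  |U|=4: {1,4,5,6}:1  {2,3,5,6}:1  {3,4,5,6}:2
  |U|=5: {0,1,4,5,6}:1  {1,3,4,5,6}:3  {2,3,4,5,6}:3
  start at 0(d): 6
  start at 2(e): 4
sum over floor = 10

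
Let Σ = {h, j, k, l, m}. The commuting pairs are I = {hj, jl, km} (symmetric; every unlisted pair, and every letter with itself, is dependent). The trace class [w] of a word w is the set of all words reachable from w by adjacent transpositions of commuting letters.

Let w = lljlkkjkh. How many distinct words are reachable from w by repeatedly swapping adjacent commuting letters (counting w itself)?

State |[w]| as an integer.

#0=l has no predecessor
#1=l depends on [0:l]
#2=j has no predecessor
#3=l depends on [1:l]
#4=k depends on [2:j, 3:l]
#5=k depends on [4:k]
#6=j depends on [5:k]
#7=k depends on [6:j]
#8=h depends on [7:k]
sources: [0:l, 2:j]
N(rest) = Σ N(rest − s) over sources s of rest; N(one piece) = 1:
  size 1 → [8]=1
  size 2 → [7,8]=1
  size 3 → [6,7,8]=1
  size 4 → [5,6,7,8]=1
  size 5 → [4,5,6,7,8]=1
  size 6 → [2,4,5,6,7,8]=1  [3,4,5,6,7,8]=1
  size 7 → [1,3,4,5,6,7,8]=1  [2,3,4,5,6,7,8]=2
  first=0(l) contributes 3
  first=2(j) contributes 1
|[w]| = 4

4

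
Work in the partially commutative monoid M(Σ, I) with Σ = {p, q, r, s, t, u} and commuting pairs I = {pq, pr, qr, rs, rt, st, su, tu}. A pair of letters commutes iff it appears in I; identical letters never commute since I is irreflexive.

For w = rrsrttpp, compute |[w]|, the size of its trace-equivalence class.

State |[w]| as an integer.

168

piece 0:r — minimal
piece 1:r rests on {0:r}
piece 2:s — minimal
piece 3:r rests on {1:r}
piece 4:t — minimal
piece 5:t rests on {4:t}
piece 6:p rests on {2:s, 5:t}
piece 7:p rests on {6:p}
minimal pieces: {0:r, 2:s, 4:t}
ways to finish when only these pieces remain (= sum over removing one remaining piece with nothing left below it):
  1 left: {3}→1  {7}→1
  2 left: {1,3}→1  {3,7}→2  {6,7}→1
  3 left: {0,1,3}→1  {1,3,7}→3  {2,6,7}→1  {3,6,7}→3  {5,6,7}→1
  4 left: {0,1,3,7}→4  {1,3,6,7}→6  {2,3,6,7}→4  {2,5,6,7}→2  {3,5,6,7}→4  {4,5,6,7}→1
  5 left: {0,1,3,6,7}→10  {1,2,3,6,7}→10  {1,3,5,6,7}→10  {2,3,5,6,7}→10  {2,4,5,6,7}→3  {3,4,5,6,7}→5
  6 left: {0,1,2,3,6,7}→20  {0,1,3,5,6,7}→20  {1,2,3,5,6,7}→30  {1,3,4,5,6,7}→15  {2,3,4,5,6,7}→18
  placing 0:r first → 63 extensions
  placing 2:s first → 35 extensions
  placing 4:t first → 70 extensions
total linear extensions = 168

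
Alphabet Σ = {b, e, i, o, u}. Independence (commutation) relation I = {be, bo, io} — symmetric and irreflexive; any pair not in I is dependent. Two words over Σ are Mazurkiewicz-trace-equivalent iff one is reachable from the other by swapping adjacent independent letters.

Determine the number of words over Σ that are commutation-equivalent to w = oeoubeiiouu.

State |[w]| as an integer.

#0=o has no predecessor
#1=e depends on [0:o]
#2=o depends on [1:e]
#3=u depends on [2:o]
#4=b depends on [3:u]
#5=e depends on [3:u]
#6=i depends on [4:b, 5:e]
#7=i depends on [6:i]
#8=o depends on [5:e]
#9=u depends on [7:i, 8:o]
#10=u depends on [9:u]
sources: [0:o]
N(rest) = Σ N(rest − s) over sources s of rest; N(one piece) = 1:
  size 1 → [10]=1
  size 2 → [9,10]=1
  size 3 → [7,9,10]=1  [8,9,10]=1
  size 4 → [6,7,9,10]=1  [7,8,9,10]=2
  size 5 → [4,6,7,9,10]=1  [6,7,8,9,10]=3
  size 6 → [4,6,7,8,9,10]=4  [5,6,7,8,9,10]=3
  size 7 → [4,5,6,7,8,9,10]=7
  size 8 → [3,4,5,6,7,8,9,10]=7
  size 9 → [2,3,4,5,6,7,8,9,10]=7
  first=0(o) contributes 7

7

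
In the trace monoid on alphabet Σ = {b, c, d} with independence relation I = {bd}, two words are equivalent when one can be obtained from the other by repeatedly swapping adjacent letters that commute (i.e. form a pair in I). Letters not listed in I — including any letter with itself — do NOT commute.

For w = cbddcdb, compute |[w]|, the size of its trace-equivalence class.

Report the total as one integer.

6

#0=c has no predecessor
#1=b depends on [0:c]
#2=d depends on [0:c]
#3=d depends on [2:d]
#4=c depends on [1:b, 3:d]
#5=d depends on [4:c]
#6=b depends on [4:c]
sources: [0:c]
N(rest) = Σ N(rest − s) over sources s of rest; N(one piece) = 1:
  size 1 → [5]=1  [6]=1
  size 2 → [5,6]=2
  size 3 → [4,5,6]=2
  size 4 → [1,4,5,6]=2  [3,4,5,6]=2
  size 5 → [1,3,4,5,6]=4  [2,3,4,5,6]=2
  first=0(c) contributes 6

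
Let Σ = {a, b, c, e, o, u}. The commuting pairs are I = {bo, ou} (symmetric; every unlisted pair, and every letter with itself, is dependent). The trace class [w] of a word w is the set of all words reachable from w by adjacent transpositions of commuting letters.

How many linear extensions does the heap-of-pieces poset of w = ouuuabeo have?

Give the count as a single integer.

4

0(o) covers ∅
1(u) covers ∅
2(u) covers 1:u
3(u) covers 2:u
4(a) covers 0:o, 3:u
5(b) covers 4:a
6(e) covers 5:b
7(o) covers 6:e
floor of heap: 0:o, 1:u
completions by unplaced set U, small U first (add the entries for U minus each lowest piece of U):
  |U|=1: {7}:1
  |U|=2: {6,7}:1
  |U|=3: {5,6,7}:1
  |U|=4: {4,5,6,7}:1
  |U|=5: {0,4,5,6,7}:1  {3,4,5,6,7}:1
  |U|=6: {0,3,4,5,6,7}:2  {2,3,4,5,6,7}:1
  start at 0(o): 1
  start at 1(u): 3
sum over floor = 4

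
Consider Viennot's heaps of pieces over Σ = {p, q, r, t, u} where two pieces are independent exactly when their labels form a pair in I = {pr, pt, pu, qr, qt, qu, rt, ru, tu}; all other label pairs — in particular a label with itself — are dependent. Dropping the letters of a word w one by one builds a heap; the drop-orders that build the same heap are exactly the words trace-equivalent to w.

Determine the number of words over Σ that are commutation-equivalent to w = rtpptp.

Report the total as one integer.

60

#0=r has no predecessor
#1=t has no predecessor
#2=p has no predecessor
#3=p depends on [2:p]
#4=t depends on [1:t]
#5=p depends on [3:p]
sources: [0:r, 1:t, 2:p]
N(rest) = Σ N(rest − s) over sources s of rest; N(one piece) = 1:
  size 1 → [0]=1  [4]=1  [5]=1
  size 2 → [0,4]=2  [0,5]=2  [1,4]=1  [3,5]=1  [4,5]=2
  size 3 → [0,1,4]=3  [0,3,5]=3  [0,4,5]=6  [1,4,5]=3  [2,3,5]=1  [3,4,5]=3
  size 4 → [0,1,4,5]=12  [0,2,3,5]=4  [0,3,4,5]=12  [1,3,4,5]=6  [2,3,4,5]=4
  first=0(r) contributes 10
  first=1(t) contributes 20
  first=2(p) contributes 30
|[w]| = 60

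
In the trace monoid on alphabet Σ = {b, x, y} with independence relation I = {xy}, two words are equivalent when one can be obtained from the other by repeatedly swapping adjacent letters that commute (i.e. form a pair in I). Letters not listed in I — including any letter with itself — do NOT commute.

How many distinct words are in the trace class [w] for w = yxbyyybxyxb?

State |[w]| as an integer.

drop 0:y onto floor
drop 1:x onto floor
drop 2:b onto {0:y, 1:x}
drop 3:y onto {2:b}
drop 4:y onto {3:y}
drop 5:y onto {4:y}
drop 6:b onto {5:y}
drop 7:x onto {6:b}
drop 8:y onto {6:b}
drop 9:x onto {7:x}
drop 10:b onto {8:y, 9:x}
ground layer = {0:y, 1:x}
drop-orders for the pieces not yet dropped (sum over which currently-grounded one goes next):
  1 to go: {10} 1
  2 to go: {8,10} 1  {9,10} 1
  3 to go: {7,9,10} 1  {8,9,10} 2
  4 to go: {7,8,9,10} 3
  5 to go: {6,7,8,9,10} 3
  6 to go: {5,6,7,8,9,10} 3
  7 to go: {4,5,6,7,8,9,10} 3
  8 to go: {3,4,5,6,7,8,9,10} 3
  9 to go: {2,3,4,5,6,7,8,9,10} 3
  if 0:y drops first: 3 orders
  if 1:x drops first: 3 orders
heap linearizations: 6

6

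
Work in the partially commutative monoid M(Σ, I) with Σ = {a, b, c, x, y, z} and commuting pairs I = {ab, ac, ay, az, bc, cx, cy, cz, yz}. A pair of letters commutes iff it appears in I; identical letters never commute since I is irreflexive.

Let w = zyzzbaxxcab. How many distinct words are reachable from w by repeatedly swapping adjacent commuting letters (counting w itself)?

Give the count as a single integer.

drop 0:z onto floor
drop 1:y onto floor
drop 2:z onto {0:z}
drop 3:z onto {2:z}
drop 4:b onto {1:y, 3:z}
drop 5:a onto floor
drop 6:x onto {4:b, 5:a}
drop 7:x onto {6:x}
drop 8:c onto floor
drop 9:a onto {7:x}
drop 10:b onto {7:x}
ground layer = {0:z, 1:y, 5:a, 8:c}
drop-orders for the pieces not yet dropped (sum over which currently-grounded one goes next):
  1 to go: {8} 1  {9} 1  {10} 1
  2 to go: {8,9} 2  {8,10} 2  {9,10} 2
  3 to go: {7,9,10} 2  {8,9,10} 6
  4 to go: {6,7,9,10} 2  {7,8,9,10} 8
  5 to go: {4,6,7,9,10} 2  {5,6,7,9,10} 2  {6,7,8,9,10} 10
  6 to go: {1,4,6,7,9,10} 2  {3,4,6,7,9,10} 2  {4,5,6,7,9,10} 4  {4,6,7,8,9,10} 12  {5,6,7,8,9,10} 12
  7 to go: {1,3,4,6,7,9,10} 4  {1,4,5,6,7,9,10} 6  {1,4,6,7,8,9,10} 14  {2,3,4,6,7,9,10} 2  {3,4,5,6,7,9,10} 6  {3,4,6,7,8,9,10} 14  {4,5,6,7,8,9,10} 28
  8 to go: {0,2,3,4,6,7,9,10} 2  {1,2,3,4,6,7,9,10} 6  {1,3,4,5,6,7,9,10} 16  {1,3,4,6,7,8,9,10} 32  {1,4,5,6,7,8,9,10} 48  {2,3,4,5,6,7,9,10} 8  {2,3,4,6,7,8,9,10} 16  {3,4,5,6,7,8,9,10} 48
  9 to go: {0,1,2,3,4,6,7,9,10} 8  {0,2,3,4,5,6,7,9,10} 10  {0,2,3,4,6,7,8,9,10} 18  {1,2,3,4,5,6,7,9,10} 30  {1,2,3,4,6,7,8,9,10} 54  {1,3,4,5,6,7,8,9,10} 144  {2,3,4,5,6,7,8,9,10} 72
  if 0:z drops first: 300 orders
  if 1:y drops first: 100 orders
  if 5:a drops first: 80 orders
  if 8:c drops first: 48 orders
heap linearizations: 528

528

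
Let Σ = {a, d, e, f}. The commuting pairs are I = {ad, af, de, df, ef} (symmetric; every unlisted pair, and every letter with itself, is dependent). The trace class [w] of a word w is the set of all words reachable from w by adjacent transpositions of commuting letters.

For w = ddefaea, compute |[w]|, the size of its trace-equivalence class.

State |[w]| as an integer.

drop 0:d onto floor
drop 1:d onto {0:d}
drop 2:e onto floor
drop 3:f onto floor
drop 4:a onto {2:e}
drop 5:e onto {4:a}
drop 6:a onto {5:e}
ground layer = {0:d, 2:e, 3:f}
drop-orders for the pieces not yet dropped (sum over which currently-grounded one goes next):
  1 to go: {1} 1  {3} 1  {6} 1
  2 to go: {0,1} 1  {1,3} 2  {1,6} 2  {3,6} 2  {5,6} 1
  3 to go: {0,1,3} 3  {0,1,6} 3  {1,3,6} 6  {1,5,6} 3  {3,5,6} 3  {4,5,6} 1
  4 to go: {0,1,3,6} 12  {0,1,5,6} 6  {1,3,5,6} 12  {1,4,5,6} 4  {2,4,5,6} 1  {3,4,5,6} 4
  5 to go: {0,1,3,5,6} 30  {0,1,4,5,6} 10  {1,2,4,5,6} 5  {1,3,4,5,6} 20  {2,3,4,5,6} 5
  if 0:d drops first: 30 orders
  if 2:e drops first: 60 orders
  if 3:f drops first: 15 orders
heap linearizations: 105

105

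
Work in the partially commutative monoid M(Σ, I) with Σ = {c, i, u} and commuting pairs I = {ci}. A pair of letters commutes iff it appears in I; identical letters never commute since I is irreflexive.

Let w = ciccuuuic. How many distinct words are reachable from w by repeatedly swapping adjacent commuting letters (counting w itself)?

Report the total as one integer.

8

0(c) covers ∅
1(i) covers ∅
2(c) covers 0:c
3(c) covers 2:c
4(u) covers 1:i, 3:c
5(u) covers 4:u
6(u) covers 5:u
7(i) covers 6:u
8(c) covers 6:u
floor of heap: 0:c, 1:i
completions by unplaced set U, small U first (add the entries for U minus each lowest piece of U):
  |U|=1: {7}:1  {8}:1
  |U|=2: {7,8}:2
  |U|=3: {6,7,8}:2
  |U|=4: {5,6,7,8}:2
  |U|=5: {4,5,6,7,8}:2
  |U|=6: {1,4,5,6,7,8}:2  {3,4,5,6,7,8}:2
  |U|=7: {1,3,4,5,6,7,8}:4  {2,3,4,5,6,7,8}:2
  start at 0(c): 6
  start at 1(i): 2
sum over floor = 8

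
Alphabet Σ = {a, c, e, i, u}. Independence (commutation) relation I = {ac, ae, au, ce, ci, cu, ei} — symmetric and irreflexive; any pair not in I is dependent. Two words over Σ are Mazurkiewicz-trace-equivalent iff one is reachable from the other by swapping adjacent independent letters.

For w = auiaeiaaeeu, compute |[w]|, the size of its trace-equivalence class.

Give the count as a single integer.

286

0(a) covers ∅
1(u) covers ∅
2(i) covers 0:a, 1:u
3(a) covers 2:i
4(e) covers 1:u
5(i) covers 3:a
6(a) covers 5:i
7(a) covers 6:a
8(e) covers 4:e
9(e) covers 8:e
10(u) covers 5:i, 9:e
floor of heap: 0:a, 1:u
completions by unplaced set U, small U first (add the entries for U minus each lowest piece of U):
  |U|=1: {7}:1  {10}:1
  |U|=2: {6,7}:1  {7,10}:2  {9,10}:1
  |U|=3: {6,7,10}:3  {7,9,10}:3  {8,9,10}:1
  |U|=4: {4,8,9,10}:1  {5,6,7,10}:3  {6,7,9,10}:6  {7,8,9,10}:4
  |U|=5: {3,5,6,7,10}:3  {4,7,8,9,10}:5  {5,6,7,9,10}:9  {6,7,8,9,10}:10
  |U|=6: {2,3,5,6,7,10}:3  {3,5,6,7,9,10}:12  {4,6,7,8,9,10}:15  {5,6,7,8,9,10}:19
  |U|=7: {0,2,3,5,6,7,10}:3  {2,3,5,6,7,9,10}:15  {3,5,6,7,8,9,10}:31  {4,5,6,7,8,9,10}:34
  |U|=8: {0,2,3,5,6,7,9,10}:18  {2,3,5,6,7,8,9,10}:46  {3,4,5,6,7,8,9,10}:65
  |U|=9: {0,2,3,5,6,7,8,9,10}:64  {2,3,4,5,6,7,8,9,10}:111
  start at 0(a): 111
  start at 1(u): 175
sum over floor = 286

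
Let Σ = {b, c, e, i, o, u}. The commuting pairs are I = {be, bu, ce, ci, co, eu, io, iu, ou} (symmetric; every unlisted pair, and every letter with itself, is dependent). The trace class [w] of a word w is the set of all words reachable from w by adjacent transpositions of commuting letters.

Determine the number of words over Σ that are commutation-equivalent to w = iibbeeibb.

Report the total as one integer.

piece 0:i — minimal
piece 1:i rests on {0:i}
piece 2:b rests on {1:i}
piece 3:b rests on {2:b}
piece 4:e rests on {1:i}
piece 5:e rests on {4:e}
piece 6:i rests on {3:b, 5:e}
piece 7:b rests on {6:i}
piece 8:b rests on {7:b}
minimal pieces: {0:i}
ways to finish when only these pieces remain (= sum over removing one remaining piece with nothing left below it):
  1 left: {8}→1
  2 left: {7,8}→1
  3 left: {6,7,8}→1
  4 left: {3,6,7,8}→1  {5,6,7,8}→1
  5 left: {2,3,6,7,8}→1  {3,5,6,7,8}→2  {4,5,6,7,8}→1
  6 left: {2,3,5,6,7,8}→3  {3,4,5,6,7,8}→3
  7 left: {2,3,4,5,6,7,8}→6
  placing 0:i first → 6 extensions

6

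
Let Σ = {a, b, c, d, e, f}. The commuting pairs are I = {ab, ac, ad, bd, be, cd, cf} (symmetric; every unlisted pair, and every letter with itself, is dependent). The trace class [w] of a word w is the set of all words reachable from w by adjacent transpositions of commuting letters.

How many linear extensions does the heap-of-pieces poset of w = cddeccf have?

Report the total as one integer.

9

drop 0:c onto floor
drop 1:d onto floor
drop 2:d onto {1:d}
drop 3:e onto {0:c, 2:d}
drop 4:c onto {3:e}
drop 5:c onto {4:c}
drop 6:f onto {3:e}
ground layer = {0:c, 1:d}
drop-orders for the pieces not yet dropped (sum over which currently-grounded one goes next):
  1 to go: {5} 1  {6} 1
  2 to go: {4,5} 1  {5,6} 2
  3 to go: {4,5,6} 3
  4 to go: {3,4,5,6} 3
  5 to go: {0,3,4,5,6} 3  {2,3,4,5,6} 3
  if 0:c drops first: 3 orders
  if 1:d drops first: 6 orders
heap linearizations: 9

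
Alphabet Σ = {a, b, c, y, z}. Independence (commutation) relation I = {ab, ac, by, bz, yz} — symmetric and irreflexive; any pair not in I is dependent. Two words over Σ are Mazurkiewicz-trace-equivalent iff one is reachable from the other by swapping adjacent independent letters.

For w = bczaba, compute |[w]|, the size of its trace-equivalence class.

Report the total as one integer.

#0=b has no predecessor
#1=c depends on [0:b]
#2=z depends on [1:c]
#3=a depends on [2:z]
#4=b depends on [1:c]
#5=a depends on [3:a]
sources: [0:b]
N(rest) = Σ N(rest − s) over sources s of rest; N(one piece) = 1:
  size 1 → [4]=1  [5]=1
  size 2 → [3,5]=1  [4,5]=2
  size 3 → [2,3,5]=1  [3,4,5]=3
  size 4 → [2,3,4,5]=4
  first=0(b) contributes 4

4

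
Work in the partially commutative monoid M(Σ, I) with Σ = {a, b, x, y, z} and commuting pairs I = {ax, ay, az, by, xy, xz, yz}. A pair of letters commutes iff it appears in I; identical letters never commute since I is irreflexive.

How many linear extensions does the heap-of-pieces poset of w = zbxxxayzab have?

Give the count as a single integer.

piece 0:z — minimal
piece 1:b rests on {0:z}
piece 2:x rests on {1:b}
piece 3:x rests on {2:x}
piece 4:x rests on {3:x}
piece 5:a rests on {1:b}
piece 6:y — minimal
piece 7:z rests on {1:b}
piece 8:a rests on {5:a}
piece 9:b rests on {4:x, 7:z, 8:a}
minimal pieces: {0:z, 6:y}
ways to finish when only these pieces remain (= sum over removing one remaining piece with nothing left below it):
  1 left: {6}→1  {9}→1
  2 left: {4,9}→1  {6,9}→2  {7,9}→1  {8,9}→1
  3 left: {3,4,9}→1  {4,6,9}→3  {4,7,9}→2  {4,8,9}→2  {5,8,9}→1  {6,7,9}→3  {6,8,9}→3  {7,8,9}→2
  4 left: {2,3,4,9}→1  {3,4,6,9}→4  {3,4,7,9}→3  {3,4,8,9}→3  {4,5,8,9}→3  {4,6,7,9}→8  {4,6,8,9}→8  {4,7,8,9}→6  {5,6,8,9}→4  {5,7,8,9}→3  {6,7,8,9}→8
  5 left: {2,3,4,6,9}→5  {2,3,4,7,9}→4  {2,3,4,8,9}→4  {3,4,5,8,9}→6  {3,4,6,7,9}→15  {3,4,6,8,9}→15  {3,4,7,8,9}→12  {4,5,6,8,9}→15  {4,5,7,8,9}→12  {4,6,7,8,9}→30  {5,6,7,8,9}→15
  6 left: {2,3,4,5,8,9}→10  {2,3,4,6,7,9}→24  {2,3,4,6,8,9}→24  {2,3,4,7,8,9}→20  {3,4,5,6,8,9}→36  {3,4,5,7,8,9}→30  {3,4,6,7,8,9}→72  {4,5,6,7,8,9}→72
  7 left: {2,3,4,5,6,8,9}→70  {2,3,4,5,7,8,9}→60  {2,3,4,6,7,8,9}→140  {3,4,5,6,7,8,9}→210
  8 left: {1,2,3,4,5,7,8,9}→60  {2,3,4,5,6,7,8,9}→480
  placing 0:z first → 540 extensions
  placing 6:y first → 60 extensions
total linear extensions = 600

600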